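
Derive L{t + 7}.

L{t + 7} = L{t} + 7·L{1} = 1/s² + 7/s

Final answer: 1/s² + 7/s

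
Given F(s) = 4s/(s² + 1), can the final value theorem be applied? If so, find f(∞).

The final value theorem requires all poles of sF(s) in the left half-plane. sF(s) = 4s²/(s² + 1) has poles at s = ±1i (imaginary axis). Theorem does NOT apply (oscillatory system).

Final answer: Not applicable (oscillatory)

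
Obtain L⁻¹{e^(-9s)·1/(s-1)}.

L⁻¹{1/(s-1)} = e^t. By the time shift theorem, L⁻¹{e^(-as)F(s)} = u(t-a)f(t-a) with a=9, so L⁻¹{e^(-9s)·1/(s-1)} = u(t-9)·e^(t-9)

Final answer: u(t-9)·e^(t-9)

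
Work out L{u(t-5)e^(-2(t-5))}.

u(t-a)f(t-a) with f(t)=e^(-2t). L{e^(-2t)} = 1/(s+2). By time shift: e^(-5s)/(s+2)

Final answer: e^(-5s)/(s+2)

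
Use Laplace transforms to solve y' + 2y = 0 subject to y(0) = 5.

L{y'} + 2L{y} = 0. sY - 5 + 2Y = 0. Y(s+2) = 5. Y = 5/(s+2)

Final answer: y(t) = 5e^(-2t)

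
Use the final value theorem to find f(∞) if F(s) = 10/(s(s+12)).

f(∞) = lim_{s→0} s·10/(s(s+12)) = lim_{s→0} 10/(s+12) = 10/12 = 5/6

Final answer: 5/6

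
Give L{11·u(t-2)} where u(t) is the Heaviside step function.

L{u(t-a)} = e^(-as)/s. Here a=2, so L{u(t-2)} = e^(-2s)/s, and L{11·u(t-2)} = 11·e^(-2s)/s

Final answer: 11·e^(-2s)/s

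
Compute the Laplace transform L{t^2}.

L{t^n} = n!/s^(n+1), so L{t^2} = 2/s^3

Final answer: 2/s^3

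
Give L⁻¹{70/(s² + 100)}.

This is the form c·a/(s² + a²) with a = 10, c = 7. L⁻¹ = 7·sin(10t)

Final answer: 7·sin(10t)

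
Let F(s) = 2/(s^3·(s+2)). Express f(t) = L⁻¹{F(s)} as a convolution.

2/(s^3·(s+2)) = (2/s^3)·(1/(s+2)) = L{t^2}·L{e^(-2t)}. So f(t) = t^2*e^(-2t) = ∫₀ᵗ τ^2·e^(-2(t-τ)) dτ

Final answer: ∫₀ᵗ τ^2·e^(-2(t-τ)) dτ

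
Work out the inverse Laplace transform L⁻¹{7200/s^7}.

L⁻¹{n!/s^(n+1)} = t^n with n=6. So L⁻¹{720/s^7} = t^6, and L⁻¹{7200/s^7} = (7200/720)·t^6 = 10·t^6

Final answer: 10·t^6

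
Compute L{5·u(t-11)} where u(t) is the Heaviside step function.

L{u(t-a)} = e^(-as)/s. Here a=11, so L{u(t-11)} = e^(-11s)/s, and L{5·u(t-11)} = 5·e^(-11s)/s

Final answer: 5·e^(-11s)/s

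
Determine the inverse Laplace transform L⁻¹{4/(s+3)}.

L⁻¹{1/(s-a)} = e^(at), so L⁻¹{1/(s+3)} = e^(-3t), and L⁻¹{4/(s+3)} = 4·e^(-3t)

Final answer: 4·e^(-3t)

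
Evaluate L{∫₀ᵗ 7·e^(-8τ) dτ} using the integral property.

L{∫₀ᵗ f(τ)dτ} = F(s)/s with F(s) = 7/(s+8), so L{∫₀ᵗ 7·e^(-8τ) dτ} = 7/(s(s+8))

Final answer: 7/(s(s+8))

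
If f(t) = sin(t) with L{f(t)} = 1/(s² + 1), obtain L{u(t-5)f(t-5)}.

Time shift theorem: L{u(t-a)f(t-a)} = e^(-as)F(s). Here a=5, F(s) = 1/(s² + 1), so L{u(t-5)f(t-5)} = e^(-5s)·1/(s² + 1)

Final answer: e^(-5s)·1/(s² + 1)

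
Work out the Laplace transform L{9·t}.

L{t^n} = n!/s^(n+1), so L{t} = 1/s^2. Then L{9·t} = 9·1/s^2 = 9/s^2

Final answer: 9/s^2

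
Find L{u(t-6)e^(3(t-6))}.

u(t-a)f(t-a) with f(t)=e^(3t). L{e^(3t)} = 1/(s-3). By time shift: e^(-6s)/(s-3)

Final answer: e^(-6s)/(s-3)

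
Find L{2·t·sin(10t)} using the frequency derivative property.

L{sin(10t)} = 10/(s² + 100). By L{t·f(t)} = -F'(s): -d/ds[10/(s² + 100)] = -(10)·(-2s)/(s² + 100)² = 20s/(s² + 100)². Then L{2·t·sin(10t)} = 2·20s/(s² + 100)² = 40s/(s² + 100)²

Final answer: 40s/(s² + 100)²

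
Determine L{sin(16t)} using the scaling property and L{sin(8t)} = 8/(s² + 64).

Using L{f(at)} = (1/a)F(s/a) with a=2: L{sin(16t)} = (1/2) · 8/((s/2)² + 64) = (1/2) · 8·4/(s² + 256) = 16/(s² + 256)

Final answer: 16/(s² + 256)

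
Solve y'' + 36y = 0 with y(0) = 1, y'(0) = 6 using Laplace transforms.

L{y''} + 36L{y} = 0. s²Y - s - 6 + 36Y = 0. Y(s² + 36) = s + 6. Y = (s + 6)/(s² + 36). Inverting: y(t) = cos(6t) + sin(6t)

Final answer: y(t) = cos(6t) + sin(6t)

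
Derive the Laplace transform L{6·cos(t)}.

L{cos(ωt)} = s/(s² + ω²), so L{cos(t)} = s/(s² + 1). Then L{6·cos(t)} = 6·s/(s² + 1) = 6s/(s² + 1)

Final answer: 6s/(s² + 1)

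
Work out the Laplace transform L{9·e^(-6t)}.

L{e^(at)} = 1/(s-a), so L{e^(-6t)} = 1/(s+6). Then L{9·e^(-6t)} = 9/(s+6)

Final answer: 9/(s+6)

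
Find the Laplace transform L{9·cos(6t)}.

L{cos(ωt)} = s/(s² + ω²), so L{cos(6t)} = s/(s² + 36). Then L{9·cos(6t)} = 9·s/(s² + 36) = 9s/(s² + 36)

Final answer: 9s/(s² + 36)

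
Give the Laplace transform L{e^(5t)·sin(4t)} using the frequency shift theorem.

Frequency shift: L{e^(at)f(t)} = F(s-a). L{e^(5t)·sin(4t)} = 4/((s-5)² + 16)

Final answer: 4/((s-5)² + 16)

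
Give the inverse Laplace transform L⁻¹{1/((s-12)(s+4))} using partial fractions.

Decompose: A/(s-12) + B/(s+4). A = 1/16, B = -1/16. f(t) = (e^(12t) - e^(-4t))/16

Final answer: (e^(12t) - e^(-4t))/16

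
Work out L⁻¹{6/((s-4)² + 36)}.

Form: b/((s-a)² + b²) → e^(at)sin(bt). With a=4, b=6

Final answer: e^(4t)·sin(6t)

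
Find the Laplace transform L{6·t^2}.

L{t^n} = n!/s^(n+1), so L{t^2} = 2/s^3. Then L{6·t^2} = 6·2/s^3 = 12/s^3

Final answer: 12/s^3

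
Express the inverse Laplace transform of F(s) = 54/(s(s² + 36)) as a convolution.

54/(s(s² + 36)) = (1/s)·(54/(s² + 36)) = L{1}·L{9·sin(6t)}. So f(t) = 1*(9·sin(6t)) = ∫₀ᵗ 9·sin(6τ) dτ

Final answer: ∫₀ᵗ 9·sin(6τ) dτ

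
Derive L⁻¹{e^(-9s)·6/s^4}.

L⁻¹{6/s^4} = t^3. By the time shift theorem, L⁻¹{e^(-as)F(s)} = u(t-a)f(t-a) with a=9, so L⁻¹{e^(-9s)·6/s^4} = u(t-9)·(t-9)^3

Final answer: u(t-9)·(t-9)^3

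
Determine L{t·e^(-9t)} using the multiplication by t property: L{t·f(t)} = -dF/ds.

Using L{t^n·e^(at)} = n!/(s-a)^(n+1), L{t·e^(-9t)} = 1/(s+9)^2

Final answer: 1/(s+9)^2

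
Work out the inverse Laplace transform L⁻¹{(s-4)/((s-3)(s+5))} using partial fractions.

Using partial fractions, f(t) = (-e^(3t) + 9e^(-5t))/8

Final answer: (-e^(3t) + 9e^(-5t))/8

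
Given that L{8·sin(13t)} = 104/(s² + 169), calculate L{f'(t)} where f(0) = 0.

L{f'(t)} = s·F(s) - f(0) = s·104/(s² + 169) - 0 = 104s/(s² + 169)

Final answer: 104s/(s² + 169)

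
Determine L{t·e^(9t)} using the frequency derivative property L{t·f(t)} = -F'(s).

L{e^(9t)} = 1/(s-9). By frequency derivative: L{t·e^(9t)} = -d/ds[1/(s-9)] = -(-1)/(s-9)² = 1/(s-9)²

Final answer: 1/(s-9)²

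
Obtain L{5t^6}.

L{t^n} = n!/s^(n+1). So L{5t^6} = 5·6!/s^7 = 3600/s^7

Final answer: 3600/s^7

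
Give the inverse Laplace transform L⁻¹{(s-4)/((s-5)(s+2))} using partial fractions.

Using partial fractions, f(t) = (e^(5t) + 6e^(-2t))/7

Final answer: (e^(5t) + 6e^(-2t))/7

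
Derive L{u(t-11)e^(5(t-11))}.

u(t-a)f(t-a) with f(t)=e^(5t). L{e^(5t)} = 1/(s-5). By time shift: e^(-11s)/(s-5)

Final answer: e^(-11s)/(s-5)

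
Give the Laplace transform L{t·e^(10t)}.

L{t^n·e^(at)} = n!/(s-a)^(n+1), so L{t·e^(10t)} = 1/(s-10)^2

Final answer: 1/(s-10)^2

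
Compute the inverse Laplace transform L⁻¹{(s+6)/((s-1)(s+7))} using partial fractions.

Using partial fractions, f(t) = (7e^t + e^(-7t))/8

Final answer: (7e^t + e^(-7t))/8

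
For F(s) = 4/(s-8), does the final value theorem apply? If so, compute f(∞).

sF(s) = 4s/(s-8) has a pole at s = 8 in the right half-plane. Theorem does NOT apply (unstable system; f(t) = 4·e^(8t) grows without bound).

Final answer: Not applicable (unstable)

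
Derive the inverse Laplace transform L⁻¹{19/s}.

L⁻¹{c/s} = c, so L⁻¹{19/s} = 19

Final answer: 19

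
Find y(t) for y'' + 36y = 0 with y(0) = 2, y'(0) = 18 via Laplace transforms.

L{y''} + 36L{y} = 0. s²Y - 2s - 18 + 36Y = 0. Y(s² + 36) = 2s + 18. Y = (2s + 18)/(s² + 36). Inverting: y(t) = 2cos(6t) + 3sin(6t)

Final answer: y(t) = 2cos(6t) + 3sin(6t)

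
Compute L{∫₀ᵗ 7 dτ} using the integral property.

L{∫₀ᵗ f(τ)dτ} = F(s)/s with f(t) = 7. F(s) = 7/s, so L{∫₀ᵗ 7 dτ} = (7/s)/s = 7/s². (Check: ∫₀ᵗ 7 dτ = 7t.)

Final answer: 7/s²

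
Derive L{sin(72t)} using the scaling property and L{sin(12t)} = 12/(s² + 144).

Using L{f(at)} = (1/a)F(s/a) with a=6: L{sin(72t)} = (1/6) · 12/((s/6)² + 144) = (1/6) · 12·36/(s² + 5184) = 72/(s² + 5184)

Final answer: 72/(s² + 5184)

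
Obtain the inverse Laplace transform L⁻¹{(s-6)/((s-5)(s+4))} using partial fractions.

Using partial fractions, f(t) = (-e^(5t) + 10e^(-4t))/9

Final answer: (-e^(5t) + 10e^(-4t))/9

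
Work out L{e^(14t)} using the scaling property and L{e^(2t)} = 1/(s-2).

Using L{f(at)} = (1/a)F(s/a) with a=7 and f(t) = e^(2t): L{e^(14t)} = (1/7) · 1/((s/7)-2) = (1/7) · 7/(s-14) = 1/(s-14)

Final answer: 1/(s-14)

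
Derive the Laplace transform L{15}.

L{15} = 15 · L{1} = 15/s

Final answer: 15/s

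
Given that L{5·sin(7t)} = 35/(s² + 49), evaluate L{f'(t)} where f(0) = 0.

L{f'(t)} = s·F(s) - f(0) = s·35/(s² + 49) - 0 = 35s/(s² + 49)

Final answer: 35s/(s² + 49)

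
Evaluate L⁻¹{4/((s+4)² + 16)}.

Form: b/((s-a)² + b²) → e^(at)sin(bt). With a=-4, b=4

Final answer: e^(-4t)·sin(4t)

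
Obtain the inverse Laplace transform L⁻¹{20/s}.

L⁻¹{c/s} = c, so L⁻¹{20/s} = 20

Final answer: 20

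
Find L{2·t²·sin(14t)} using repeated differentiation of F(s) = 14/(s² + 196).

F(s) = 14/(s² + 196). F'(s) = -28s/(s² + 196)². F''(s) = -28(196 - 3s²)/(s² + 196)³ = (84s² - 5488)/(s² + 196)³. So L{t²·sin(14t)} = (-1)² F''(s) = (84s² - 5488)/(s² + 196)³. Then L{2·t²·sin(14t)} = 2·(84s² - 5488)/(s² + 196)³ = (168s² - 10976)/(s² + 196)³

Final answer: (168s² - 10976)/(s² + 196)³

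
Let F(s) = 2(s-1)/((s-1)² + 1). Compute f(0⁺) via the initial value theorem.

f(0⁺) = lim_{s→∞} sF(s) = lim_{s→∞} 2s(s-1)/((s-1)² + 1) = 2

Final answer: 2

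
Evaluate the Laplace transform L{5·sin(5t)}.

L{sin(ωt)} = ω/(s² + ω²), so L{sin(5t)} = 5/(s² + 25). Then L{5·sin(5t)} = 5·5/(s² + 25) = 25/(s² + 25)

Final answer: 25/(s² + 25)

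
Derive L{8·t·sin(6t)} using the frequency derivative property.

L{sin(6t)} = 6/(s² + 36). By L{t·f(t)} = -F'(s): -d/ds[6/(s² + 36)] = -(6)·(-2s)/(s² + 36)² = 12s/(s² + 36)². Then L{8·t·sin(6t)} = 8·12s/(s² + 36)² = 96s/(s² + 36)²

Final answer: 96s/(s² + 36)²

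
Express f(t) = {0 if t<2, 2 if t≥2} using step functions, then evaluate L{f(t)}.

f(t) = 2·u(t-2). L{u(t-2)} = e^(-2s)/s, so L{f(t)} = 2·e^(-2s)/s

Final answer: 2·e^(-2s)/s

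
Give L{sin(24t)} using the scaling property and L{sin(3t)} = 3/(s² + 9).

Using L{f(at)} = (1/a)F(s/a) with a=8: L{sin(24t)} = (1/8) · 3/((s/8)² + 9) = (1/8) · 3·64/(s² + 576) = 24/(s² + 576)

Final answer: 24/(s² + 576)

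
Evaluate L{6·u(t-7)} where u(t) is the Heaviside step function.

L{u(t-a)} = e^(-as)/s. Here a=7, so L{u(t-7)} = e^(-7s)/s, and L{6·u(t-7)} = 6·e^(-7s)/s

Final answer: 6·e^(-7s)/s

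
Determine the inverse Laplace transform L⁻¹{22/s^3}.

L⁻¹{n!/s^(n+1)} = t^n with n=2. So L⁻¹{2/s^3} = t^2, and L⁻¹{22/s^3} = (22/2)·t^2 = 11·t^2

Final answer: 11·t^2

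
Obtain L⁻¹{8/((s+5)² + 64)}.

Form: b/((s-a)² + b²) → e^(at)sin(bt). With a=-5, b=8

Final answer: e^(-5t)·sin(8t)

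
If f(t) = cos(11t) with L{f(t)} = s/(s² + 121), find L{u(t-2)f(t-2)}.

Time shift theorem: L{u(t-a)f(t-a)} = e^(-as)F(s). Here a=2, F(s) = s/(s² + 121), so L{u(t-2)f(t-2)} = e^(-2s)·s/(s² + 121)

Final answer: e^(-2s)·s/(s² + 121)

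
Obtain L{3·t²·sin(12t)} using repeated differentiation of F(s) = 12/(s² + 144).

F(s) = 12/(s² + 144). F'(s) = -24s/(s² + 144)². F''(s) = -24(144 - 3s²)/(s² + 144)³ = (72s² - 3456)/(s² + 144)³. So L{t²·sin(12t)} = (-1)² F''(s) = (72s² - 3456)/(s² + 144)³. Then L{3·t²·sin(12t)} = 3·(72s² - 3456)/(s² + 144)³ = (216s² - 10368)/(s² + 144)³

Final answer: (216s² - 10368)/(s² + 144)³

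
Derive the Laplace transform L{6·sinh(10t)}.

L{sinh(ωt)} = ω/(s² - ω²), so L{sinh(10t)} = 10/(s² - 100). Then L{6·sinh(10t)} = 6·10/(s² - 100) = 60/(s² - 100)

Final answer: 60/(s² - 100)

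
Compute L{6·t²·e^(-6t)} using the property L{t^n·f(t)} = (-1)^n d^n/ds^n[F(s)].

L{e^(-6t)} = 1/(s+6). d/ds[1/(s+6)] = -1/(s+6)². d²/ds²[1/(s+6)] = 2/(s+6)³. So L{t²·e^(-6t)} = (-1)² · 2/(s+6)³ = 2/(s+6)³. Then L{6·t²·e^(-6t)} = 6·2/(s+6)³ = 12/(s+6)³

Final answer: 12/(s+6)³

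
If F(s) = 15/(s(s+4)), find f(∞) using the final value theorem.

f(∞) = lim_{s→0} s·15/(s(s+4)) = lim_{s→0} 15/(s+4) = 15/4 = 15/4

Final answer: 15/4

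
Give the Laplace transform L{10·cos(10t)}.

L{cos(ωt)} = s/(s² + ω²), so L{cos(10t)} = s/(s² + 100). Then L{10·cos(10t)} = 10·s/(s² + 100) = 10s/(s² + 100)

Final answer: 10s/(s² + 100)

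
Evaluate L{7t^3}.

L{t^n} = n!/s^(n+1). So L{7t^3} = 7·3!/s^4 = 42/s^4

Final answer: 42/s^4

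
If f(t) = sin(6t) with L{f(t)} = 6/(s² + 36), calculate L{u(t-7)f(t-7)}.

Time shift theorem: L{u(t-a)f(t-a)} = e^(-as)F(s). Here a=7, F(s) = 6/(s² + 36), so L{u(t-7)f(t-7)} = e^(-7s)·6/(s² + 36)

Final answer: e^(-7s)·6/(s² + 36)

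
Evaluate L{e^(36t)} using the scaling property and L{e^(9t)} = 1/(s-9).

Using L{f(at)} = (1/a)F(s/a) with a=4 and f(t) = e^(9t): L{e^(36t)} = (1/4) · 1/((s/4)-9) = (1/4) · 4/(s-36) = 1/(s-36)

Final answer: 1/(s-36)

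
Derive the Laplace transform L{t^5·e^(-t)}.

L{t^n·e^(at)} = n!/(s-a)^(n+1), so L{t^5·e^(-t)} = 120/(s+1)^6

Final answer: 120/(s+1)^6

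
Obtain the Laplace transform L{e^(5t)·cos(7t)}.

L{e^(at)·cos(ωt)} = (s-a)/((s-a)² + ω²), so L{e^(5t)·cos(7t)} = (s-5)/((s-5)² + 49)

Final answer: (s-5)/((s-5)² + 49)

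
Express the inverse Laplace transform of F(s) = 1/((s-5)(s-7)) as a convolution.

1/((s-5)(s-7)) = (1/(s-5))·(1/(s-7)) = L{e^(5t)}·L{e^(7t)}. So f(t) = e^(5t)*e^(7t) = ∫₀ᵗ e^(5τ)·e^(7(t-τ)) dτ

Final answer: ∫₀ᵗ e^(5τ)·e^(7(t-τ)) dτ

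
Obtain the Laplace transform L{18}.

L{18} = 18 · L{1} = 18/s

Final answer: 18/s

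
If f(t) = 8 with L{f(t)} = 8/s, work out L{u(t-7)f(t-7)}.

Time shift theorem: L{u(t-a)f(t-a)} = e^(-as)F(s). Here a=7, F(s) = 8/s, so L{u(t-7)f(t-7)} = e^(-7s)·8/s

Final answer: e^(-7s)·8/s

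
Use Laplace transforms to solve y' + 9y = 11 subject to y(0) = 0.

sY + 9Y = 11/s. Y = 11/(s(s+9)). Partial fractions: Y = 11/9/s - 11/9/(s+9)

Final answer: y(t) = 11/9(1 - e^(-9t))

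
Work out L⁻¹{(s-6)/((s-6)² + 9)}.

Using frequency shift: L⁻¹{(s-a)/((s-a)² + b²)} = e^(at)cos(bt). Here a=6, b=3

Final answer: e^(6t)·cos(3t)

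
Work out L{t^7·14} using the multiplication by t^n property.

L{14} = 14/s. d^1/ds^1[1/s] = -1/s². d^2/ds^2[1/s] = 2/s^3. d^3/ds^3[1/s] = -6/s^4. d^4/ds^4[1/s] = 24/s^5. d^5/ds^5[1/s] = -120/s^6. d^6/ds^6[1/s] = 720/s^7. d^7/ds^7[1/s] = -5040/s^8. So L{t^7} = (-1)^{7}·-5040/s^8 = 5040/s^8. Then L{t^7·14} = 14·5040/s^8 = 70560/s^8

Final answer: 70560/s^8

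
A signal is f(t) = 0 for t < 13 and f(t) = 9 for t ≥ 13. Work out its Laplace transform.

f(t) = 9·u(t-13). L{u(t-13)} = e^(-13s)/s, so L{f(t)} = 9·e^(-13s)/s

Final answer: 9·e^(-13s)/s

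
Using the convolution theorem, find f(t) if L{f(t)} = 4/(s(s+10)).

4/(s(s+10)) = (4/s)·(1/(s+10)) = L{4}·L{e^(-10t)}. By convolution, f(t) = 4*e^(-10t) = ∫₀ᵗ 4·e^(-10τ) dτ = 4·(1 - e^(-10t))/10

Final answer: 4·(1 - e^(-10t))/10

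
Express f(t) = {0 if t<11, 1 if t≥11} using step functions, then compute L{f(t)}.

f(t) = u(t-11). L{u(t-11)} = e^(-11s)/s, so L{f(t)} = e^(-11s)/s

Final answer: e^(-11s)/s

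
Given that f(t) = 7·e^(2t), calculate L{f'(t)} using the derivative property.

f(0) = 7, F(s) = 7/(s-2). L{f'(t)} = s·F(s) - f(0) = 7s/(s-2) - 7 = (7s - 7(s-2))/(s-2) = 14/(s-2)

Final answer: 14/(s-2)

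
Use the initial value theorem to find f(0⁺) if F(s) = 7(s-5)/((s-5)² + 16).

f(0⁺) = lim_{s→∞} sF(s) = lim_{s→∞} 7s(s-5)/((s-5)² + 16) = 7

Final answer: 7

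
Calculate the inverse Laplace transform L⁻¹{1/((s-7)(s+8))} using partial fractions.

Decompose: A/(s-7) + B/(s+8). A = 1/15, B = -1/15. f(t) = (e^(7t) - e^(-8t))/15

Final answer: (e^(7t) - e^(-8t))/15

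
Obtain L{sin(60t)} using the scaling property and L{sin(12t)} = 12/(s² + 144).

Using L{f(at)} = (1/a)F(s/a) with a=5: L{sin(60t)} = (1/5) · 12/((s/5)² + 144) = (1/5) · 12·25/(s² + 3600) = 60/(s² + 3600)

Final answer: 60/(s² + 3600)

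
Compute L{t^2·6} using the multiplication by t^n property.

L{6} = 6/s. d^1/ds^1[1/s] = -1/s². d^2/ds^2[1/s] = 2/s^3. So L{t^2} = (-1)^{2}·2/s^3 = 2/s^3. Then L{t^2·6} = 6·2/s^3 = 12/s^3

Final answer: 12/s^3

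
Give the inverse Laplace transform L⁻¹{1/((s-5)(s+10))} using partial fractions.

Decompose: A/(s-5) + B/(s+10). A = 1/15, B = -1/15. f(t) = (e^(5t) - e^(-10t))/15

Final answer: (e^(5t) - e^(-10t))/15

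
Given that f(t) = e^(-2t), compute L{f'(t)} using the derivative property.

f(0) = 1, F(s) = 1/(s+2). L{f'(t)} = s·F(s) - f(0) = s/(s+2) - 1 = (s - (s+2))/(s+2) = -2/(s+2)

Final answer: -2/(s+2)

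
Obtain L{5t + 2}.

L{5t + 2} = 5·L{t} + 2·L{1} = 5/s² + 2/s

Final answer: 5/s² + 2/s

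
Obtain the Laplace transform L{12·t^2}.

L{t^n} = n!/s^(n+1), so L{t^2} = 2/s^3. Then L{12·t^2} = 12·2/s^3 = 24/s^3

Final answer: 24/s^3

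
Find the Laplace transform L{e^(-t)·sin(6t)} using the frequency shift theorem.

Frequency shift: L{e^(at)f(t)} = F(s-a). L{e^(-t)·sin(6t)} = 6/((s+1)² + 36)

Final answer: 6/((s+1)² + 36)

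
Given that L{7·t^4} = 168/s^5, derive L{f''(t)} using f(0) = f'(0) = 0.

L{f''(t)} = s²F(s) - sf(0) - f'(0) = s²·168/s^5 - 0 - 0 = 168/s^3

Final answer: 168/s^3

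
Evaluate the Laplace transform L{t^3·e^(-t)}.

L{t^n·e^(at)} = n!/(s-a)^(n+1), so L{t^3·e^(-t)} = 6/(s+1)^4

Final answer: 6/(s+1)^4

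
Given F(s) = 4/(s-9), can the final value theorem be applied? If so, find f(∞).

sF(s) = 4s/(s-9) has a pole at s = 9 in the right half-plane. Theorem does NOT apply (unstable system; f(t) = 4·e^(9t) grows without bound).

Final answer: Not applicable (unstable)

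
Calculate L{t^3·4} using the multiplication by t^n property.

L{4} = 4/s. d^1/ds^1[1/s] = -1/s². d^2/ds^2[1/s] = 2/s^3. d^3/ds^3[1/s] = -6/s^4. So L{t^3} = (-1)^{3}·-6/s^4 = 6/s^4. Then L{t^3·4} = 4·6/s^4 = 24/s^4

Final answer: 24/s^4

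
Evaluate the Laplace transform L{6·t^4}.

L{t^n} = n!/s^(n+1), so L{t^4} = 24/s^5. Then L{6·t^4} = 6·24/s^5 = 144/s^5

Final answer: 144/s^5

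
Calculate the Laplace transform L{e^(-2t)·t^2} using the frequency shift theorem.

L{e^(at)·t^n} = n!/(s-a)^(n+1), so L{e^(-2t)·t^2} = 2/(s+2)^3

Final answer: 2/(s+2)^3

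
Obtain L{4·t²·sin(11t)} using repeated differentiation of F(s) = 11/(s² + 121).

F(s) = 11/(s² + 121). F'(s) = -22s/(s² + 121)². F''(s) = -22(121 - 3s²)/(s² + 121)³ = (66s² - 2662)/(s² + 121)³. So L{t²·sin(11t)} = (-1)² F''(s) = (66s² - 2662)/(s² + 121)³. Then L{4·t²·sin(11t)} = 4·(66s² - 2662)/(s² + 121)³ = (264s² - 10648)/(s² + 121)³

Final answer: (264s² - 10648)/(s² + 121)³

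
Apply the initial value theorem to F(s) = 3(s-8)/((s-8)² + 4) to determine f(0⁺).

f(0⁺) = lim_{s→∞} sF(s) = lim_{s→∞} 3s(s-8)/((s-8)² + 4) = 3

Final answer: 3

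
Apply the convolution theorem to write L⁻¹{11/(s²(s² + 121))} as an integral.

11/(s²(s² + 121)) = (1/s²)·(11/(s² + 121)) = L{t}·L{sin(11t)}. So f(t) = t*(sin(11t)) = ∫₀ᵗ τ·sin(11(t-τ)) dτ

Final answer: ∫₀ᵗ τ·sin(11(t-τ)) dτ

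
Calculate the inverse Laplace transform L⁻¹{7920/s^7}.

L⁻¹{n!/s^(n+1)} = t^n with n=6. So L⁻¹{720/s^7} = t^6, and L⁻¹{7920/s^7} = (7920/720)·t^6 = 11·t^6

Final answer: 11·t^6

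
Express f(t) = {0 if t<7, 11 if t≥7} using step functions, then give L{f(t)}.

f(t) = 11·u(t-7). L{u(t-7)} = e^(-7s)/s, so L{f(t)} = 11·e^(-7s)/s

Final answer: 11·e^(-7s)/s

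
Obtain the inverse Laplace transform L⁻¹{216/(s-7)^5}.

L⁻¹{n!/(s-a)^(n+1)} = t^n·e^(at) with n=4, a=7. So L⁻¹{24/(s-7)^5} = t^4·e^(7t), and L⁻¹{216/(s-7)^5} = (216/24)·t^4·e^(7t) = 9·t^4·e^(7t)

Final answer: 9·t^4·e^(7t)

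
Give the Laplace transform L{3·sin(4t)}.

L{sin(ωt)} = ω/(s² + ω²), so L{sin(4t)} = 4/(s² + 16). Then L{3·sin(4t)} = 3·4/(s² + 16) = 12/(s² + 16)

Final answer: 12/(s² + 16)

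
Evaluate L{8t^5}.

L{t^n} = n!/s^(n+1). So L{8t^5} = 8·5!/s^6 = 960/s^6

Final answer: 960/s^6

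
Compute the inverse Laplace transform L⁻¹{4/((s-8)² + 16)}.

Using frequency shift, L⁻¹{4/((s-8)² + 16)} = e^(8t)·sin(4t)

Final answer: e^(8t)·sin(4t)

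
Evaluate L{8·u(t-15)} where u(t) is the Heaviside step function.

L{u(t-a)} = e^(-as)/s. Here a=15, so L{u(t-15)} = e^(-15s)/s, and L{8·u(t-15)} = 8·e^(-15s)/s

Final answer: 8·e^(-15s)/s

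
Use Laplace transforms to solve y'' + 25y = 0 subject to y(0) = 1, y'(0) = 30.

L{y''} + 25L{y} = 0. s²Y - s - 30 + 25Y = 0. Y(s² + 25) = s + 30. Y = (s + 30)/(s² + 25). Inverting: y(t) = cos(5t) + 6sin(5t)

Final answer: y(t) = cos(5t) + 6sin(5t)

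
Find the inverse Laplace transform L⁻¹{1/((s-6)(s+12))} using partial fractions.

Decompose: A/(s-6) + B/(s+12). A = 1/18, B = -1/18. f(t) = (e^(6t) - e^(-12t))/18

Final answer: (e^(6t) - e^(-12t))/18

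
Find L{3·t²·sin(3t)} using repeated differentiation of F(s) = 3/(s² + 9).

F(s) = 3/(s² + 9). F'(s) = -6s/(s² + 9)². F''(s) = -6(9 - 3s²)/(s² + 9)³ = (18s² - 54)/(s² + 9)³. So L{t²·sin(3t)} = (-1)² F''(s) = (18s² - 54)/(s² + 9)³. Then L{3·t²·sin(3t)} = 3·(18s² - 54)/(s² + 9)³ = (54s² - 162)/(s² + 9)³

Final answer: (54s² - 162)/(s² + 9)³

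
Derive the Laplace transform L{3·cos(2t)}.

L{cos(ωt)} = s/(s² + ω²), so L{cos(2t)} = s/(s² + 4). Then L{3·cos(2t)} = 3·s/(s² + 4) = 3s/(s² + 4)

Final answer: 3s/(s² + 4)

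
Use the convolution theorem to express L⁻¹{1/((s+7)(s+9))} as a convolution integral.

1/((s+7)(s+9)) = (1/(s+7))·(1/(s+9)) = L{e^(-7t)}·L{e^(-9t)}. So f(t) = e^(-7t)*e^(-9t) = ∫₀ᵗ e^(-7τ)·e^(-9(t-τ)) dτ

Final answer: ∫₀ᵗ e^(-7τ)·e^(-9(t-τ)) dτ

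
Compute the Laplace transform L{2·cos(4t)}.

L{cos(ωt)} = s/(s² + ω²), so L{cos(4t)} = s/(s² + 16). Then L{2·cos(4t)} = 2·s/(s² + 16) = 2s/(s² + 16)

Final answer: 2s/(s² + 16)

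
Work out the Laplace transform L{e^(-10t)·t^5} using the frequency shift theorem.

L{e^(at)·t^n} = n!/(s-a)^(n+1), so L{e^(-10t)·t^5} = 120/(s+10)^6

Final answer: 120/(s+10)^6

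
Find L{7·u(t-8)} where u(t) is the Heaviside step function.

L{u(t-a)} = e^(-as)/s. Here a=8, so L{u(t-8)} = e^(-8s)/s, and L{7·u(t-8)} = 7·e^(-8s)/s

Final answer: 7·e^(-8s)/s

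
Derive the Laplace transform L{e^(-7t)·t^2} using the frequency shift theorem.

L{e^(at)·t^n} = n!/(s-a)^(n+1), so L{e^(-7t)·t^2} = 2/(s+7)^3

Final answer: 2/(s+7)^3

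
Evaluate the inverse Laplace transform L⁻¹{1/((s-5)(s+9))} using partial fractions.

Decompose: A/(s-5) + B/(s+9). A = 1/14, B = -1/14. f(t) = (e^(5t) - e^(-9t))/14

Final answer: (e^(5t) - e^(-9t))/14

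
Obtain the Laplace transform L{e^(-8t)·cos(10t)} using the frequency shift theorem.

Frequency shift: L{e^(at)f(t)} = F(s-a). L{e^(-8t)·cos(10t)} = (s+8)/((s+8)² + 100)

Final answer: (s+8)/((s+8)² + 100)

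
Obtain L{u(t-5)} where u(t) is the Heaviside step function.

L{u(t-a)} = e^(-as)/s. Here a=5, so L{u(t-5)} = e^(-5s)/s

Final answer: e^(-5s)/s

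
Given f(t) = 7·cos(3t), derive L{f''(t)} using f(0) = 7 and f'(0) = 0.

F(s) = 7s/(s² + 9). L{f''(t)} = s²F(s) - sf(0) - f'(0) = 7s³/(s² + 9) - 7s = (7s³ - 7s(s² + 9))/(s² + 9) = -63s/(s² + 9)

Final answer: -63s/(s² + 9)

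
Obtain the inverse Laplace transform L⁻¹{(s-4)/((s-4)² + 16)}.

Using frequency shift, L⁻¹{(s-4)/((s-4)² + 16)} = e^(4t)·cos(4t)

Final answer: e^(4t)·cos(4t)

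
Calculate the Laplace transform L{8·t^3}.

L{t^n} = n!/s^(n+1), so L{t^3} = 6/s^4. Then L{8·t^3} = 8·6/s^4 = 48/s^4

Final answer: 48/s^4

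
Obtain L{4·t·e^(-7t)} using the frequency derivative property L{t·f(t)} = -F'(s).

L{e^(-7t)} = 1/(s+7). By frequency derivative: L{t·e^(-7t)} = -d/ds[1/(s+7)] = -(-1)/(s+7)² = 1/(s+7)². Then L{4·t·e^(-7t)} = 4·1/(s+7)² = 4/(s+7)²

Final answer: 4/(s+7)²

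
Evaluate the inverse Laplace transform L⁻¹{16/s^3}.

L⁻¹{n!/s^(n+1)} = t^n with n=2. So L⁻¹{2/s^3} = t^2, and L⁻¹{16/s^3} = (16/2)·t^2 = 8·t^2

Final answer: 8·t^2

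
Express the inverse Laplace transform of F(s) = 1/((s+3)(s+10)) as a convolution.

1/((s+3)(s+10)) = (1/(s+3))·(1/(s+10)) = L{e^(-3t)}·L{e^(-10t)}. So f(t) = e^(-3t)*e^(-10t) = ∫₀ᵗ e^(-3τ)·e^(-10(t-τ)) dτ

Final answer: ∫₀ᵗ e^(-3τ)·e^(-10(t-τ)) dτ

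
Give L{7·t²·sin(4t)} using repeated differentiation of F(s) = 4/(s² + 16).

F(s) = 4/(s² + 16). F'(s) = -8s/(s² + 16)². F''(s) = -8(16 - 3s²)/(s² + 16)³ = (24s² - 128)/(s² + 16)³. So L{t²·sin(4t)} = (-1)² F''(s) = (24s² - 128)/(s² + 16)³. Then L{7·t²·sin(4t)} = 7·(24s² - 128)/(s² + 16)³ = (168s² - 896)/(s² + 16)³

Final answer: (168s² - 896)/(s² + 16)³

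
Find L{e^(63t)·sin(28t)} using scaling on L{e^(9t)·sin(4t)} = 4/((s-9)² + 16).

Scaling with a=7: L{e^(63t)·sin(28t)} = (1/7) · 4/((s/7-9)² + 16). Simplifying: 28/((s-63)² + 784)

Final answer: 28/((s-63)² + 784)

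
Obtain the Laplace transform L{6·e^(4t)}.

L{e^(at)} = 1/(s-a), so L{e^(4t)} = 1/(s-4). Then L{6·e^(4t)} = 6/(s-4)

Final answer: 6/(s-4)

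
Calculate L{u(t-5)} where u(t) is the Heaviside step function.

L{u(t-a)} = e^(-as)/s. Here a=5, so L{u(t-5)} = e^(-5s)/s

Final answer: e^(-5s)/s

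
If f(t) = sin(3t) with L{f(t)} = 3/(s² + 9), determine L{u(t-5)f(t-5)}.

Time shift theorem: L{u(t-a)f(t-a)} = e^(-as)F(s). Here a=5, F(s) = 3/(s² + 9), so L{u(t-5)f(t-5)} = e^(-5s)·3/(s² + 9)

Final answer: e^(-5s)·3/(s² + 9)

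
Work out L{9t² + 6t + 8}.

L{9t² + 6t + 8} = 9·2/s³ + 6/s² + 8/s = 18/s³ + 6/s² + 8/s

Final answer: 18/s³ + 6/s² + 8/s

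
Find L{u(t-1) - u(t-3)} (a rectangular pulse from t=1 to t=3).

L{u(t-a)} = e^(-as)/s. L{u(t-1) - u(t-3)} = (e^(-s) - e^(-3s))/s

Final answer: (e^(-s) - e^(-3s))/s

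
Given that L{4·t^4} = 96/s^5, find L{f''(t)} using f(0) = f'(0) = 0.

L{f''(t)} = s²F(s) - sf(0) - f'(0) = s²·96/s^5 - 0 - 0 = 96/s^3

Final answer: 96/s^3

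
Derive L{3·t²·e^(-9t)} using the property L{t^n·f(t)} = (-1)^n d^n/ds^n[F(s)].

L{e^(-9t)} = 1/(s+9). d/ds[1/(s+9)] = -1/(s+9)². d²/ds²[1/(s+9)] = 2/(s+9)³. So L{t²·e^(-9t)} = (-1)² · 2/(s+9)³ = 2/(s+9)³. Then L{3·t²·e^(-9t)} = 3·2/(s+9)³ = 6/(s+9)³

Final answer: 6/(s+9)³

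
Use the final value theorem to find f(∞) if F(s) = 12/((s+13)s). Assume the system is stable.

f(∞) = lim_{s→0} sF(s) = lim_{s→0} 12/(s+13) = 12/13

Final answer: 12/13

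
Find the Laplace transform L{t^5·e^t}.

L{t^n·e^(at)} = n!/(s-a)^(n+1), so L{t^5·e^t} = 120/(s-1)^6

Final answer: 120/(s-1)^6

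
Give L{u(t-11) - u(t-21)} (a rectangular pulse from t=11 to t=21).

L{u(t-a)} = e^(-as)/s. L{u(t-11) - u(t-21)} = (e^(-11s) - e^(-21s))/s

Final answer: (e^(-11s) - e^(-21s))/s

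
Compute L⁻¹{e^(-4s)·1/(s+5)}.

L⁻¹{1/(s+5)} = e^(-5t). By the time shift theorem, L⁻¹{e^(-as)F(s)} = u(t-a)f(t-a) with a=4, so L⁻¹{e^(-4s)·1/(s+5)} = u(t-4)·e^(-5(t-4))

Final answer: u(t-4)·e^(-5(t-4))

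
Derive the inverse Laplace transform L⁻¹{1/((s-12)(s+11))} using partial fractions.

Decompose: A/(s-12) + B/(s+11). A = 1/23, B = -1/23. f(t) = (e^(12t) - e^(-11t))/23

Final answer: (e^(12t) - e^(-11t))/23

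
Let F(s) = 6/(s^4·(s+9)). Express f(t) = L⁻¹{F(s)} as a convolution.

6/(s^4·(s+9)) = (6/s^4)·(1/(s+9)) = L{t^3}·L{e^(-9t)}. So f(t) = t^3*e^(-9t) = ∫₀ᵗ τ^3·e^(-9(t-τ)) dτ

Final answer: ∫₀ᵗ τ^3·e^(-9(t-τ)) dτ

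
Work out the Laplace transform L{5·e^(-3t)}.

L{e^(at)} = 1/(s-a), so L{e^(-3t)} = 1/(s+3). Then L{5·e^(-3t)} = 5/(s+3)

Final answer: 5/(s+3)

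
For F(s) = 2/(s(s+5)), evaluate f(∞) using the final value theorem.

f(∞) = lim_{s→0} s·2/(s(s+5)) = lim_{s→0} 2/(s+5) = 2/5 = 2/5

Final answer: 2/5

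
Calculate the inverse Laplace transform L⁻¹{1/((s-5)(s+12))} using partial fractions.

Decompose: A/(s-5) + B/(s+12). A = 1/17, B = -1/17. f(t) = (e^(5t) - e^(-12t))/17

Final answer: (e^(5t) - e^(-12t))/17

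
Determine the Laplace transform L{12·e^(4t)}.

L{e^(at)} = 1/(s-a), so L{e^(4t)} = 1/(s-4). Then L{12·e^(4t)} = 12/(s-4)

Final answer: 12/(s-4)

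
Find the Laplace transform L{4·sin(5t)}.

L{sin(ωt)} = ω/(s² + ω²), so L{sin(5t)} = 5/(s² + 25). Then L{4·sin(5t)} = 4·5/(s² + 25) = 20/(s² + 25)

Final answer: 20/(s² + 25)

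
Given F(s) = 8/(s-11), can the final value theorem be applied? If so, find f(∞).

sF(s) = 8s/(s-11) has a pole at s = 11 in the right half-plane. Theorem does NOT apply (unstable system; f(t) = 8·e^(11t) grows without bound).

Final answer: Not applicable (unstable)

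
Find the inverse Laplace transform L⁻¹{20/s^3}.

L⁻¹{n!/s^(n+1)} = t^n with n=2. So L⁻¹{2/s^3} = t^2, and L⁻¹{20/s^3} = (20/2)·t^2 = 10·t^2

Final answer: 10·t^2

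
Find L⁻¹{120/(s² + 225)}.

This is the form c·a/(s² + a²) with a = 15, c = 8. L⁻¹ = 8·sin(15t)

Final answer: 8·sin(15t)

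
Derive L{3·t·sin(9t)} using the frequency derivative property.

L{sin(9t)} = 9/(s² + 81). By L{t·f(t)} = -F'(s): -d/ds[9/(s² + 81)] = -(9)·(-2s)/(s² + 81)² = 18s/(s² + 81)². Then L{3·t·sin(9t)} = 3·18s/(s² + 81)² = 54s/(s² + 81)²

Final answer: 54s/(s² + 81)²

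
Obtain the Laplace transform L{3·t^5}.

L{t^n} = n!/s^(n+1), so L{t^5} = 120/s^6. Then L{3·t^5} = 3·120/s^6 = 360/s^6

Final answer: 360/s^6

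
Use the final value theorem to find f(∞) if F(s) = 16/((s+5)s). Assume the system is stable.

f(∞) = lim_{s→0} sF(s) = lim_{s→0} 16/(s+5) = 16/5

Final answer: 16/5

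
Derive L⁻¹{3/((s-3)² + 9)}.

Form: b/((s-a)² + b²) → e^(at)sin(bt). With a=3, b=3

Final answer: e^(3t)·sin(3t)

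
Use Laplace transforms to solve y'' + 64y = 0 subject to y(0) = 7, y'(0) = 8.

L{y''} + 64L{y} = 0. s²Y - 7s - 8 + 64Y = 0. Y(s² + 64) = 7s + 8. Y = (7s + 8)/(s² + 64). Inverting: y(t) = 7cos(8t) + sin(8t)

Final answer: y(t) = 7cos(8t) + sin(8t)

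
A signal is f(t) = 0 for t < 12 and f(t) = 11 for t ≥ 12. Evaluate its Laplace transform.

f(t) = 11·u(t-12). L{u(t-12)} = e^(-12s)/s, so L{f(t)} = 11·e^(-12s)/s

Final answer: 11·e^(-12s)/s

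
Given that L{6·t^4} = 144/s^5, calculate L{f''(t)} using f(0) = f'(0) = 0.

L{f''(t)} = s²F(s) - sf(0) - f'(0) = s²·144/s^5 - 0 - 0 = 144/s^3

Final answer: 144/s^3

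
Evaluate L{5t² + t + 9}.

L{5t² + t + 9} = 5·2/s³ + 1/s² + 9/s = 10/s³ + 1/s² + 9/s

Final answer: 10/s³ + 1/s² + 9/s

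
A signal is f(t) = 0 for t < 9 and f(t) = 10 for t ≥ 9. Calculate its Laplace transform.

f(t) = 10·u(t-9). L{u(t-9)} = e^(-9s)/s, so L{f(t)} = 10·e^(-9s)/s

Final answer: 10·e^(-9s)/s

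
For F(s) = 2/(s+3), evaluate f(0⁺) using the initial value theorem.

f(0⁺) = lim_{s→∞} s·2/(s+3) = lim_{s→∞} 2s/(s+3) = 2

Final answer: 2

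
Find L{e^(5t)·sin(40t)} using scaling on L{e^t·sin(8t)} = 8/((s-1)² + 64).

Scaling with a=5: L{e^(5t)·sin(40t)} = (1/5) · 8/((s/5-1)² + 64). Simplifying: 40/((s-5)² + 1600)

Final answer: 40/((s-5)² + 1600)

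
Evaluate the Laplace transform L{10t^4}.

L{10t^4} = 10 · L{t^4} = 10 · 24/s^5 = 240/s^5

Final answer: 240/s^5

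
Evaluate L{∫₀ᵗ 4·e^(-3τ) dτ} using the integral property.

L{∫₀ᵗ f(τ)dτ} = F(s)/s with F(s) = 4/(s+3), so L{∫₀ᵗ 4·e^(-3τ) dτ} = 4/(s(s+3))

Final answer: 4/(s(s+3))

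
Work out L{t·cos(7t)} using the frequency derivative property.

L{cos(7t)} = s/(s² + 49). Derivative: d/ds[s/(s² + 49)] = [(s² + 49) - s·2s]/(s² + 49)² = (49 - s²)/(s² + 49)². So L{t·cos(7t)} = -F'(s) = (s² - 49)/(s² + 49)²

Final answer: (s² - 49)/(s² + 49)²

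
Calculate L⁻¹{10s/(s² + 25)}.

This is the form c·s/(s² + a²) with a = 5, c = 10. L⁻¹ = 10·cos(5t)

Final answer: 10·cos(5t)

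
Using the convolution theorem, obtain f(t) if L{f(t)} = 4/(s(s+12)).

4/(s(s+12)) = (4/s)·(1/(s+12)) = L{4}·L{e^(-12t)}. By convolution, f(t) = 4*e^(-12t) = ∫₀ᵗ 4·e^(-12τ) dτ = 4·(1 - e^(-12t))/12

Final answer: 4·(1 - e^(-12t))/12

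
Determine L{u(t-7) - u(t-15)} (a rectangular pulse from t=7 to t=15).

L{u(t-a)} = e^(-as)/s. L{u(t-7) - u(t-15)} = (e^(-7s) - e^(-15s))/s

Final answer: (e^(-7s) - e^(-15s))/s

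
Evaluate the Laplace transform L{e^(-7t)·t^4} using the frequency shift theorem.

L{e^(at)·t^n} = n!/(s-a)^(n+1), so L{e^(-7t)·t^4} = 24/(s+7)^5

Final answer: 24/(s+7)^5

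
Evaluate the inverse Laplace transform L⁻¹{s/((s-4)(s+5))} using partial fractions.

Using partial fractions, f(t) = (4e^(4t) + 5e^(-5t))/9

Final answer: (4e^(4t) + 5e^(-5t))/9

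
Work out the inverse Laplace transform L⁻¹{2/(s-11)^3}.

L⁻¹{n!/(s-a)^(n+1)} = t^n·e^(at), so L⁻¹{2/(s-11)^3} = t^2·e^(11t)

Final answer: t^2·e^(11t)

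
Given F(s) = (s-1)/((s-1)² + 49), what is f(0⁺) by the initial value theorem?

f(0⁺) = lim_{s→∞} sF(s) = lim_{s→∞} s(s-1)/((s-1)² + 49) = 1

Final answer: 1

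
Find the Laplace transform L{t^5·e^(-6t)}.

L{t^n·e^(at)} = n!/(s-a)^(n+1), so L{t^5·e^(-6t)} = 120/(s+6)^6

Final answer: 120/(s+6)^6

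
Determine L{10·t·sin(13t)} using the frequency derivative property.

L{sin(13t)} = 13/(s² + 169). By L{t·f(t)} = -F'(s): -d/ds[13/(s² + 169)] = -(13)·(-2s)/(s² + 169)² = 26s/(s² + 169)². Then L{10·t·sin(13t)} = 10·26s/(s² + 169)² = 260s/(s² + 169)²

Final answer: 260s/(s² + 169)²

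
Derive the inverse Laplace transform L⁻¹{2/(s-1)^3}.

L⁻¹{n!/(s-a)^(n+1)} = t^n·e^(at), so L⁻¹{2/(s-1)^3} = t^2·e^t

Final answer: t^2·e^t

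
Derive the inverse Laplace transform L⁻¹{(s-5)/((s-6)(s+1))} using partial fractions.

Using partial fractions, f(t) = (e^(6t) + 6e^(-t))/7

Final answer: (e^(6t) + 6e^(-t))/7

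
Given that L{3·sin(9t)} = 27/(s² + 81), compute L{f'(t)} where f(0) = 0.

L{f'(t)} = s·F(s) - f(0) = s·27/(s² + 81) - 0 = 27s/(s² + 81)

Final answer: 27s/(s² + 81)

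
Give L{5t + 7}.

L{5t + 7} = 5·L{t} + 7·L{1} = 5/s² + 7/s

Final answer: 5/s² + 7/s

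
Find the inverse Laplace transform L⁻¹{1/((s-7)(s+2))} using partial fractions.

Decompose: A/(s-7) + B/(s+2). A = 1/9, B = -1/9. f(t) = (e^(7t) - e^(-2t))/9

Final answer: (e^(7t) - e^(-2t))/9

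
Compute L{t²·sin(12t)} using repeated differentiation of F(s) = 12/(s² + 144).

F(s) = 12/(s² + 144). F'(s) = -24s/(s² + 144)². F''(s) = -24(144 - 3s²)/(s² + 144)³ = (72s² - 3456)/(s² + 144)³. So L{t²·sin(12t)} = (-1)² F''(s) = (72s² - 3456)/(s² + 144)³

Final answer: (72s² - 3456)/(s² + 144)³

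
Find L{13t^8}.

L{t^n} = n!/s^(n+1). So L{13t^8} = 13·8!/s^9 = 524160/s^9

Final answer: 524160/s^9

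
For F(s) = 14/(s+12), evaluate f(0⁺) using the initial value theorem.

f(0⁺) = lim_{s→∞} s·14/(s+12) = lim_{s→∞} 14s/(s+12) = 14

Final answer: 14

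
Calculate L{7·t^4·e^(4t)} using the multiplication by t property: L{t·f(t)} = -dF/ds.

Using L{t^n·e^(at)} = n!/(s-a)^(n+1), L{t^4·e^(4t)} = 24/(s-4)^5, so L{7·t^4·e^(4t)} = 7·24/(s-4)^5 = 168/(s-4)^5

Final answer: 168/(s-4)^5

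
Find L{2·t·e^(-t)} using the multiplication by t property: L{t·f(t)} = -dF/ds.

Using L{t^n·e^(at)} = n!/(s-a)^(n+1), L{t·e^(-t)} = 1/(s+1)^2, so L{2·t·e^(-t)} = 2·1/(s+1)^2 = 2/(s+1)^2

Final answer: 2/(s+1)^2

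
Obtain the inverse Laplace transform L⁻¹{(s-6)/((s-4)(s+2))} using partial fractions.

Using partial fractions, f(t) = (-2e^(4t) + 8e^(-2t))/6

Final answer: (-2e^(4t) + 8e^(-2t))/6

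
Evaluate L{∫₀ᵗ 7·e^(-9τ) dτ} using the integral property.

L{∫₀ᵗ f(τ)dτ} = F(s)/s with F(s) = 7/(s+9), so L{∫₀ᵗ 7·e^(-9τ) dτ} = 7/(s(s+9))

Final answer: 7/(s(s+9))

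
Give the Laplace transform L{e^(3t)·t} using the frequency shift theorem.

L{e^(at)·t^n} = n!/(s-a)^(n+1), so L{e^(3t)·t} = 1/(s-3)^2

Final answer: 1/(s-3)^2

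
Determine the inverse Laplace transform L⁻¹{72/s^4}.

L⁻¹{n!/s^(n+1)} = t^n with n=3. So L⁻¹{6/s^4} = t^3, and L⁻¹{72/s^4} = (72/6)·t^3 = 12·t^3

Final answer: 12·t^3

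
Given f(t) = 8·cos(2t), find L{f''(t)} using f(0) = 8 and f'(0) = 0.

F(s) = 8s/(s² + 4). L{f''(t)} = s²F(s) - sf(0) - f'(0) = 8s³/(s² + 4) - 8s = (8s³ - 8s(s² + 4))/(s² + 4) = -32s/(s² + 4)

Final answer: -32s/(s² + 4)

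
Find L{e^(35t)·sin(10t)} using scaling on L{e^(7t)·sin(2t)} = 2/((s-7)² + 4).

Scaling with a=5: L{e^(35t)·sin(10t)} = (1/5) · 2/((s/5-7)² + 4). Simplifying: 10/((s-35)² + 100)

Final answer: 10/((s-35)² + 100)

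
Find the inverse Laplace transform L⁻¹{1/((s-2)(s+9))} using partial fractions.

Decompose: A/(s-2) + B/(s+9). A = 1/11, B = -1/11. f(t) = (e^(2t) - e^(-9t))/11

Final answer: (e^(2t) - e^(-9t))/11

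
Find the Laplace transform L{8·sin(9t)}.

L{sin(ωt)} = ω/(s² + ω²), so L{sin(9t)} = 9/(s² + 81). Then L{8·sin(9t)} = 8·9/(s² + 81) = 72/(s² + 81)

Final answer: 72/(s² + 81)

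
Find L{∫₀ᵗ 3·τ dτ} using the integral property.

L{∫₀ᵗ f(τ)dτ} = F(s)/s with f(t) = 3t. F(s) = 3/s^2, so L{∫₀ᵗ 3·τ dτ} = (3/s^2)/s = 3/s^3. (Check: ∫₀ᵗ 3·τ dτ = 3t^2/2.)

Final answer: 3/s^3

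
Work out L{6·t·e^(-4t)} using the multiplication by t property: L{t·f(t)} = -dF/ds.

Using L{t^n·e^(at)} = n!/(s-a)^(n+1), L{t·e^(-4t)} = 1/(s+4)^2, so L{6·t·e^(-4t)} = 6·1/(s+4)^2 = 6/(s+4)^2

Final answer: 6/(s+4)^2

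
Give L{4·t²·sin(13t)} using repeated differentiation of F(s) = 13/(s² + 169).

F(s) = 13/(s² + 169). F'(s) = -26s/(s² + 169)². F''(s) = -26(169 - 3s²)/(s² + 169)³ = (78s² - 4394)/(s² + 169)³. So L{t²·sin(13t)} = (-1)² F''(s) = (78s² - 4394)/(s² + 169)³. Then L{4·t²·sin(13t)} = 4·(78s² - 4394)/(s² + 169)³ = (312s² - 17576)/(s² + 169)³

Final answer: (312s² - 17576)/(s² + 169)³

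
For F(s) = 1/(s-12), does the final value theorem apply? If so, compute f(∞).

sF(s) = s/(s-12) has a pole at s = 12 in the right half-plane. Theorem does NOT apply (unstable system; f(t) = e^(12t) grows without bound).

Final answer: Not applicable (unstable)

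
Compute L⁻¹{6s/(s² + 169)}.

This is the form c·s/(s² + a²) with a = 13, c = 6. L⁻¹ = 6·cos(13t)

Final answer: 6·cos(13t)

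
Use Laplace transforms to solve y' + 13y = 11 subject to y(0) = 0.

sY + 13Y = 11/s. Y = 11/(s(s+13)). Partial fractions: Y = 11/13/s - 11/13/(s+13)

Final answer: y(t) = 11/13(1 - e^(-13t))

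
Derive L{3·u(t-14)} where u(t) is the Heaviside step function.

L{u(t-a)} = e^(-as)/s. Here a=14, so L{u(t-14)} = e^(-14s)/s, and L{3·u(t-14)} = 3·e^(-14s)/s

Final answer: 3·e^(-14s)/s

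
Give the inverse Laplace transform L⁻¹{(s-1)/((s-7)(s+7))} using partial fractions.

Using partial fractions, f(t) = (6e^(7t) + 8e^(-7t))/14

Final answer: (6e^(7t) + 8e^(-7t))/14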